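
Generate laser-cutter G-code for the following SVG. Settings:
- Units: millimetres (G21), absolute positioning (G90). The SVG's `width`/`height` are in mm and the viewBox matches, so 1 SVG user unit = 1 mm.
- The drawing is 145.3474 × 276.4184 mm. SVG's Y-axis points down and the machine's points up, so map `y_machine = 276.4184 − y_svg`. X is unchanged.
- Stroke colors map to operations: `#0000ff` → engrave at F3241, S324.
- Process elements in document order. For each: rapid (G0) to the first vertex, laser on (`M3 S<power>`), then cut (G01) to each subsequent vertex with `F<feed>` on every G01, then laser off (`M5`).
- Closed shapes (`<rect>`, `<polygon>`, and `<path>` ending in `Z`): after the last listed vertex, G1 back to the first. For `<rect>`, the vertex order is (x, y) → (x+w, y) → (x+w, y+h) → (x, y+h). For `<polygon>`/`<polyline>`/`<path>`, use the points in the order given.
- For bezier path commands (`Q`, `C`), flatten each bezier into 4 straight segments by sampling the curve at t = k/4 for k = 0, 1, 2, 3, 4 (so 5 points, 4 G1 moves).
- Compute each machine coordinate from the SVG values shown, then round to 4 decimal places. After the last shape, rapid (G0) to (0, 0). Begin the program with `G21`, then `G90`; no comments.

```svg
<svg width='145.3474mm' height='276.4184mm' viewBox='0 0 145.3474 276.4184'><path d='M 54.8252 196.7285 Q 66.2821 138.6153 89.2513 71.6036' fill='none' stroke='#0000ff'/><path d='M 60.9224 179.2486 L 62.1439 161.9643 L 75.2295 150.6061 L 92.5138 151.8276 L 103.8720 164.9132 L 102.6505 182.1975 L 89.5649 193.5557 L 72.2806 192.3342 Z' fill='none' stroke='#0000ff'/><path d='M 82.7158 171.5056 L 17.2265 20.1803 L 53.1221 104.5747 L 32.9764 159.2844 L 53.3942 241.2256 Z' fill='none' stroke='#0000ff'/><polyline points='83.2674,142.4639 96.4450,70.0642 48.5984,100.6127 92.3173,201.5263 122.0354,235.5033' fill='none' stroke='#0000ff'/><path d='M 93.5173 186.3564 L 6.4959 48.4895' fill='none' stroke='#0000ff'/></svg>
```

Since the viewBox matches the mm dimensions, user units are millimetres directly. The only transform is the Y-flip y_m = 276.4184 − y_svg.

Shape 1 is a quadratic bezier drawn with `<path>`. Its stroke #0000ff means engrave at S324, F3241. After flipping Y the toolpath is (54.8252,79.6899) → (61.2732,109.3027) → (69.1602,140.0277) → (78.4862,171.8651) → (89.2513,204.8148).

Shape 2 is a regular polygon drawn with `<path>`. Its stroke #0000ff means engrave at S324, F3241. After flipping Y the toolpath is (60.9224,97.1698) → (62.1439,114.4541) → (75.2295,125.8123) → (92.5138,124.5908) → (103.8720,111.5052) → (102.6505,94.2209) → (89.5649,82.8627) → (72.2806,84.0842) → (60.9224,97.1698), returning to the start.

Shape 3 is a closed polygon drawn with `<path>`. Its stroke #0000ff means engrave at S324, F3241. After flipping Y the toolpath is (82.7158,104.9128) → (17.2265,256.2381) → (53.1221,171.8437) → (32.9764,117.1340) → (53.3942,35.1928) → (82.7158,104.9128), returning to the start.

Shape 4 is a open polyline drawn with `<polyline>`. Its stroke #0000ff means engrave at S324, F3241. After flipping Y the toolpath is (83.2674,133.9545) → (96.4450,206.3542) → (48.5984,175.8057) → (92.3173,74.8921) → (122.0354,40.9151).

Shape 5 is a line segment drawn with `<path>`. Its stroke #0000ff means engrave at S324, F3241. After flipping Y the toolpath is (93.5173,90.0620) → (6.4959,227.9289).

G21
G90
G0 X54.8252 Y79.6899
M3 S324
G01 X61.2732 Y109.3027 F3241
G01 X69.1602 Y140.0277 F3241
G01 X78.4862 Y171.8651 F3241
G01 X89.2513 Y204.8148 F3241
M5
G0 X60.9224 Y97.1698
M3 S324
G01 X62.1439 Y114.4541 F3241
G01 X75.2295 Y125.8123 F3241
G01 X92.5138 Y124.5908 F3241
G01 X103.8720 Y111.5052 F3241
G01 X102.6505 Y94.2209 F3241
G01 X89.5649 Y82.8627 F3241
G01 X72.2806 Y84.0842 F3241
G01 X60.9224 Y97.1698 F3241
M5
G0 X82.7158 Y104.9128
M3 S324
G01 X17.2265 Y256.2381 F3241
G01 X53.1221 Y171.8437 F3241
G01 X32.9764 Y117.1340 F3241
G01 X53.3942 Y35.1928 F3241
G01 X82.7158 Y104.9128 F3241
M5
G0 X83.2674 Y133.9545
M3 S324
G01 X96.4450 Y206.3542 F3241
G01 X48.5984 Y175.8057 F3241
G01 X92.3173 Y74.8921 F3241
G01 X122.0354 Y40.9151 F3241
M5
G0 X93.5173 Y90.0620
M3 S324
G01 X6.4959 Y227.9289 F3241
M5
G0 X0.0000 Y0.0000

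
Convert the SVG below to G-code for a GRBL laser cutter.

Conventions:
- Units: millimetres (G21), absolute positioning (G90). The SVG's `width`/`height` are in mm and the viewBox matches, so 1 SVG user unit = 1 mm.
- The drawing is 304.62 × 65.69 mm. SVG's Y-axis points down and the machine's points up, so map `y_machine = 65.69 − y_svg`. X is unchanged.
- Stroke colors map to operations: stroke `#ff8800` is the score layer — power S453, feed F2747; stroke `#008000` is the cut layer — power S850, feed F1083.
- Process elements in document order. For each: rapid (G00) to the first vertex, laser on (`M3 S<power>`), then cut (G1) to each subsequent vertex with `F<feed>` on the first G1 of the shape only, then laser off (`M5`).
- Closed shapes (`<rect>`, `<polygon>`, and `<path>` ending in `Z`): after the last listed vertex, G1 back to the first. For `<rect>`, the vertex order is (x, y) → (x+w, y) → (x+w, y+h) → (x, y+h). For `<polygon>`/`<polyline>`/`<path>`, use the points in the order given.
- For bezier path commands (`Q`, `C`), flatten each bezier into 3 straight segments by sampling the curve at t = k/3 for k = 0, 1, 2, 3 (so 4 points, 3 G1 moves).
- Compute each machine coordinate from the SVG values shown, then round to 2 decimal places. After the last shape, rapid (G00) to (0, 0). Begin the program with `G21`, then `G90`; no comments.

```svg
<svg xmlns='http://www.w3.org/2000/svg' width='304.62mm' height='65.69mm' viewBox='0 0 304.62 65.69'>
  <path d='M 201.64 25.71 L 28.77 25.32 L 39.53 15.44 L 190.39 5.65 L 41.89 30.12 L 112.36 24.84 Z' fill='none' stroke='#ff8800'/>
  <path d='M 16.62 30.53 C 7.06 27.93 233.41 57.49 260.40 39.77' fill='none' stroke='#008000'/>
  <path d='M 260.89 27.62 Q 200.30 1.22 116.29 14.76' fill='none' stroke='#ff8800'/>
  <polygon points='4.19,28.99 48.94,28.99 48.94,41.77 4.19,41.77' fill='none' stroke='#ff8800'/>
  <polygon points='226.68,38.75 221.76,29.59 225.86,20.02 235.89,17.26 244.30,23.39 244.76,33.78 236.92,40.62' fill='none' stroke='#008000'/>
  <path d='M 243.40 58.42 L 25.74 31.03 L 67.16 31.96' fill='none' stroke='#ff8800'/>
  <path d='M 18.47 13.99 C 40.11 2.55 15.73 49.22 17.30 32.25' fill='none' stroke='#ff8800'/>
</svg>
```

Since the viewBox matches the mm dimensions, user units are millimetres directly. The only transform is the Y-flip y_m = 65.69 − y_svg.

Shape 1 is a closed polygon drawn with `<path>`. Its stroke #ff8800 means score at S453, F2747. After flipping Y the toolpath is (201.64,39.98) → (28.77,40.37) → (39.53,50.25) → (190.39,60.04) → (41.89,35.57) → (112.36,40.85) → (201.64,39.98), returning to the start.

Shape 2 is a cubic bezier drawn with `<path>`. Its stroke #008000 means cut at S850, F1083. After flipping Y the toolpath is (16.62,35.16) → (69.58,29.98) → (183.08,21.02) → (260.40,25.92).

Shape 3 is a quadratic bezier drawn with `<path>`. Its stroke #ff8800 means score at S453, F2747. After flipping Y the toolpath is (260.89,38.07) → (217.89,51.23) → (169.69,55.52) → (116.29,50.93).

Shape 4 is a rectangle drawn with `<polygon>`. Its stroke #ff8800 means score at S453, F2747. After flipping Y the toolpath is (4.19,36.70) → (48.94,36.70) → (48.94,23.92) → (4.19,23.92) → (4.19,36.70), returning to the start.

Shape 5 is a regular polygon drawn with `<polygon>`. Its stroke #008000 means cut at S850, F1083. After flipping Y the toolpath is (226.68,26.94) → (221.76,36.10) → (225.86,45.67) → (235.89,48.43) → (244.30,42.30) → (244.76,31.91) → (236.92,25.07) → (226.68,26.94), returning to the start.

Shape 6 is a open polyline drawn with `<path>`. Its stroke #ff8800 means score at S453, F2747. After flipping Y the toolpath is (243.40,7.27) → (25.74,34.66) → (67.16,33.73).

Shape 7 is a cubic bezier drawn with `<path>`. Its stroke #ff8800 means score at S453, F2747. After flipping Y the toolpath is (18.47,51.70) → (27.44,48.28) → (21.71,33.17) → (17.30,33.44).

G21
G90
G00 X201.64 Y39.98
M3 S453
G1 X28.77 Y40.37 F2747
G1 X39.53 Y50.25
G1 X190.39 Y60.04
G1 X41.89 Y35.57
G1 X112.36 Y40.85
G1 X201.64 Y39.98
M5
G00 X16.62 Y35.16
M3 S850
G1 X69.58 Y29.98 F1083
G1 X183.08 Y21.02
G1 X260.40 Y25.92
M5
G00 X260.89 Y38.07
M3 S453
G1 X217.89 Y51.23 F2747
G1 X169.69 Y55.52
G1 X116.29 Y50.93
M5
G00 X4.19 Y36.70
M3 S453
G1 X48.94 Y36.70 F2747
G1 X48.94 Y23.92
G1 X4.19 Y23.92
G1 X4.19 Y36.70
M5
G00 X226.68 Y26.94
M3 S850
G1 X221.76 Y36.10 F1083
G1 X225.86 Y45.67
G1 X235.89 Y48.43
G1 X244.30 Y42.30
G1 X244.76 Y31.91
G1 X236.92 Y25.07
G1 X226.68 Y26.94
M5
G00 X243.40 Y7.27
M3 S453
G1 X25.74 Y34.66 F2747
G1 X67.16 Y33.73
M5
G00 X18.47 Y51.70
M3 S453
G1 X27.44 Y48.28 F2747
G1 X21.71 Y33.17
G1 X17.30 Y33.44
M5
G00 X0.00 Y0.00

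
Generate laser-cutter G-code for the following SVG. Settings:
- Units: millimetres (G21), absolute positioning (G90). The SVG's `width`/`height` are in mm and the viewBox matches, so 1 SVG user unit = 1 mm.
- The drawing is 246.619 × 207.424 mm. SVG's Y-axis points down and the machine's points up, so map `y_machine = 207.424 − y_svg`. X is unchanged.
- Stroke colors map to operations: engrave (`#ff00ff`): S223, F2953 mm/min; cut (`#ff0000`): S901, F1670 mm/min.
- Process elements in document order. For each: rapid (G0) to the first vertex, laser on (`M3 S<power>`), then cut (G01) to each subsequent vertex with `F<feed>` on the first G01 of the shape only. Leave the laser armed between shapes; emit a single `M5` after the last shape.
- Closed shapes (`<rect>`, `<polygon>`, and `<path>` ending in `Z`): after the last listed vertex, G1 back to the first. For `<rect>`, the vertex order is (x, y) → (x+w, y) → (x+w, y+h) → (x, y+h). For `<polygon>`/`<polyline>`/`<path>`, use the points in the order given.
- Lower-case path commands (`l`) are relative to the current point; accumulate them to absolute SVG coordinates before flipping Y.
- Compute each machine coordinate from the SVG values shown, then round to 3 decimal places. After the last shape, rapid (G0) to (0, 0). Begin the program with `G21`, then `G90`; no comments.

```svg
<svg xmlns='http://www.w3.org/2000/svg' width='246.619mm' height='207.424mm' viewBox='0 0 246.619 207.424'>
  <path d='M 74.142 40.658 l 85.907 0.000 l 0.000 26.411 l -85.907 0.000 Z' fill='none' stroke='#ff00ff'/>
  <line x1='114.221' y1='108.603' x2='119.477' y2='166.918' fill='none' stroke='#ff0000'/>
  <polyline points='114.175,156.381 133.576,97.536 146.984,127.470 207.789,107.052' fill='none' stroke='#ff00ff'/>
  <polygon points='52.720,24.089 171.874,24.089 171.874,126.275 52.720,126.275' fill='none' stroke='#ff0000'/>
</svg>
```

viewBox `0 0 246.619 207.424` with mm width/height → 1 unit = 1 mm. Flip: y_m = 207.424 − y_svg.

**Shape 1** — `<path>` rectangle, stroke `#ff00ff` → engrave (S223, F2953). Machine vertices: (74.142,166.766) → (160.049,166.766) → (160.049,140.355) → (74.142,140.355) → (74.142,166.766). Closed: final G1 returns to the first vertex.

**Shape 2** — `<line>` line segment, stroke `#ff0000` → cut (S901, F1670). Machine vertices: (114.221,98.821) → (119.477,40.506). Open path.

**Shape 3** — `<polyline>` open polyline, stroke `#ff00ff` → engrave (S223, F2953). Machine vertices: (114.175,51.043) → (133.576,109.888) → (146.984,79.954) → (207.789,100.372). Open path.

**Shape 4** — `<polygon>` rectangle, stroke `#ff0000` → cut (S901, F1670). Machine vertices: (52.720,183.335) → (171.874,183.335) → (171.874,81.149) → (52.720,81.149) → (52.720,183.335). Closed: final G1 returns to the first vertex.

G21
G90
G0 X74.142 Y166.766
M3 S223
G01 X160.049 Y166.766 F2953
G01 X160.049 Y140.355
G01 X74.142 Y140.355
G01 X74.142 Y166.766
G0 X114.221 Y98.821
M3 S901
G01 X119.477 Y40.506 F1670
G0 X114.175 Y51.043
M3 S223
G01 X133.576 Y109.888 F2953
G01 X146.984 Y79.954
G01 X207.789 Y100.372
G0 X52.720 Y183.335
M3 S901
G01 X171.874 Y183.335 F1670
G01 X171.874 Y81.149
G01 X52.720 Y81.149
G01 X52.720 Y183.335
M5
G0 X0.000 Y0.000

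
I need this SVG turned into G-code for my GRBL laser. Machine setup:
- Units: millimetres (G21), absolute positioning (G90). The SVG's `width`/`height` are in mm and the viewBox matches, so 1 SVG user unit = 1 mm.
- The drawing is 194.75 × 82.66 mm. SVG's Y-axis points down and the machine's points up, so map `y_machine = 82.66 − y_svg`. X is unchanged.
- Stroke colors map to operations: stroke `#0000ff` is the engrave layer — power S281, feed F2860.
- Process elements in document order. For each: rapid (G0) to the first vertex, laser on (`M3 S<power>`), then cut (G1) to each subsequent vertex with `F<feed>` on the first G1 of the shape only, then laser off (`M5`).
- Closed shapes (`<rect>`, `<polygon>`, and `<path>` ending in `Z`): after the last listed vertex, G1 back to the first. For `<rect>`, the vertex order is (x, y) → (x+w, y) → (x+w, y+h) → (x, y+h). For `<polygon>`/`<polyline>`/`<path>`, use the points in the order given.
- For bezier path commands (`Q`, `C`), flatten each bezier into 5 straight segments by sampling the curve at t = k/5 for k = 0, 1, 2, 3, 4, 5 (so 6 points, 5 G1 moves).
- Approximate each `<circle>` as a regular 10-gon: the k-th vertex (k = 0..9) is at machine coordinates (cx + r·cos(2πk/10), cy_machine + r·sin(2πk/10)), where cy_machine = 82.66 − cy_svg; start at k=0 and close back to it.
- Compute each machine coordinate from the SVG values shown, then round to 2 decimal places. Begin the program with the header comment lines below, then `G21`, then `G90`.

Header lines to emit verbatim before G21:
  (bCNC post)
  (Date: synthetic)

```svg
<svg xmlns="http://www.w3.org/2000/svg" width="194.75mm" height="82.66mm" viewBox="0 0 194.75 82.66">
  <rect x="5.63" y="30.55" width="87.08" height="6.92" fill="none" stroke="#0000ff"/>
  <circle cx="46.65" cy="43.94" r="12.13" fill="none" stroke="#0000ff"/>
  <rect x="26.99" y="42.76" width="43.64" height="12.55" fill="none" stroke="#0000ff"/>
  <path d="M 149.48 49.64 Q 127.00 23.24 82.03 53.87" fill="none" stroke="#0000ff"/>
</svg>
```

(bCNC post)
(Date: synthetic)
G21
G90
G0 X5.63 Y52.11
M3 S281
G1 X92.71 Y52.11 F2860
G1 X92.71 Y45.19
G1 X5.63 Y45.19
G1 X5.63 Y52.11
M5
G0 X58.78 Y38.72
M3 S281
G1 X56.46 Y45.85 F2860
G1 X50.40 Y50.26
G1 X42.90 Y50.26
G1 X36.84 Y45.85
G1 X34.52 Y38.72
G1 X36.84 Y31.59
G1 X42.90 Y27.18
G1 X50.40 Y27.18
G1 X56.46 Y31.59
G1 X58.78 Y38.72
M5
G0 X26.99 Y39.90
M3 S281
G1 X70.63 Y39.90 F2860
G1 X70.63 Y27.35
G1 X26.99 Y27.35
G1 X26.99 Y39.90
M5
G0 X149.48 Y33.02
M3 S281
G1 X139.59 Y41.30 F2860
G1 X127.90 Y45.02
G1 X114.41 Y44.17
G1 X99.12 Y38.76
G1 X82.03 Y28.79
M5

viewBox `0 0 194.75 82.66` with mm width/height → 1 unit = 1 mm. Flip: y_m = 82.66 − y_svg.

**Shape 1** — `<rect>` rectangle, stroke `#0000ff` → engrave (S281, F2860). Machine vertices: (5.63,52.11) → (92.71,52.11) → (92.71,45.19) → (5.63,45.19) → (5.63,52.11). Closed: final G1 returns to the first vertex.

**Shape 2** — `<circle>` circle, stroke `#0000ff` → engrave (S281, F2860). Machine vertices: (58.78,38.72) → (56.46,45.85) → (50.40,50.26) → (42.90,50.26) → (36.84,45.85) → (34.52,38.72) → (36.84,31.59) → (42.90,27.18) → (50.40,27.18) → (56.46,31.59) → (58.78,38.72). Closed: final G1 returns to the first vertex.

**Shape 3** — `<rect>` rectangle, stroke `#0000ff` → engrave (S281, F2860). Machine vertices: (26.99,39.90) → (70.63,39.90) → (70.63,27.35) → (26.99,27.35) → (26.99,39.90). Closed: final G1 returns to the first vertex.

**Shape 4** — `<path>` quadratic bezier, stroke `#0000ff` → engrave (S281, F2860). Control points (SVG): P0=(149.48,49.64), P1=(127.00,23.24), P2=(82.03,53.87); sampled at t=k/5. Machine vertices: (149.48,33.02) → (139.59,41.30) → (127.90,45.02) → (114.41,44.17) → (99.12,38.76) → (82.03,28.79). Open path.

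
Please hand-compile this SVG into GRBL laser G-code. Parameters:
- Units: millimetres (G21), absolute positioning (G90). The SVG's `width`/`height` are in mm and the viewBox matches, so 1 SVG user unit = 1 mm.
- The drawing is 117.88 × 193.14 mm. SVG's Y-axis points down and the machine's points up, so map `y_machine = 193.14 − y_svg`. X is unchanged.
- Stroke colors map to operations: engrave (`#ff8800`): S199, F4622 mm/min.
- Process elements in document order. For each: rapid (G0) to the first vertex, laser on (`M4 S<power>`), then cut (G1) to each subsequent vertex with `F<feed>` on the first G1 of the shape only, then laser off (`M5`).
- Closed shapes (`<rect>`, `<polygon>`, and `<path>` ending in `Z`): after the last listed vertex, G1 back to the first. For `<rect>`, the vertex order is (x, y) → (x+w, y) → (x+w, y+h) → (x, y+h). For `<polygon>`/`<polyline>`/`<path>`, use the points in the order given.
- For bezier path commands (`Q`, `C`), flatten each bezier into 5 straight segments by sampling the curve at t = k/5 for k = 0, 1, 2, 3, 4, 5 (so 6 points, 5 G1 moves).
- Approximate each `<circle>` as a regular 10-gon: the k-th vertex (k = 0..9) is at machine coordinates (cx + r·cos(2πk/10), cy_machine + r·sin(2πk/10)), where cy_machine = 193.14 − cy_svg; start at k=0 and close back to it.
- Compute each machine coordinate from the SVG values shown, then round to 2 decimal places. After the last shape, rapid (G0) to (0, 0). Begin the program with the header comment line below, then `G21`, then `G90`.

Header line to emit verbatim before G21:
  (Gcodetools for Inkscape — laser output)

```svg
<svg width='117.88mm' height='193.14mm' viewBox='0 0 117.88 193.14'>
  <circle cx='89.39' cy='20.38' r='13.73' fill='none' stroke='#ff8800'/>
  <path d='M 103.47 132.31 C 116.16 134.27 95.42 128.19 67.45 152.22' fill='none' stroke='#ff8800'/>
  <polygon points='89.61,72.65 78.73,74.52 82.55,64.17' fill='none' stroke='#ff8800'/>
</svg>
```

(Gcodetools for Inkscape — laser output)
G21
G90
G0 X103.12 Y172.76
M4 S199
G1 X100.50 Y180.83 F4622
G1 X93.63 Y185.82
G1 X85.15 Y185.82
G1 X78.28 Y180.83
G1 X75.66 Y172.76
G1 X78.28 Y164.69
G1 X85.15 Y159.70
G1 X93.63 Y159.70
G1 X100.50 Y164.69
G1 X103.12 Y172.76
M5
G0 X103.47 Y60.83
M4 S199
G1 X107.28 Y60.31 F4622
G1 X104.33 Y59.90
G1 X95.87 Y57.74
G1 X83.15 Y52.03
G1 X67.45 Y40.92
M5
G0 X89.61 Y120.49
M4 S199
G1 X78.73 Y118.62 F4622
G1 X82.55 Y128.97
G1 X89.61 Y120.49
M5
G0 X0.00 Y0.00

viewBox `0 0 117.88 193.14` with mm width/height → 1 unit = 1 mm. Flip: y_m = 193.14 − y_svg.

**Shape 1** — `<circle>` circle, stroke `#ff8800` → engrave (S199, F4622). Machine vertices: (103.12,172.76) → (100.50,180.83) → (93.63,185.82) → (85.15,185.82) → (78.28,180.83) → (75.66,172.76) → (78.28,164.69) → (85.15,159.70) → (93.63,159.70) → (100.50,164.69) → (103.12,172.76). Closed: final G1 returns to the first vertex.

**Shape 2** — `<path>` cubic bezier, stroke `#ff8800` → engrave (S199, F4622). Control points (SVG): P0=(103.47,132.31), P1=(116.16,134.27), P2=(95.42,128.19), P3=(67.45,152.22); sampled at t=k/5. Machine vertices: (103.47,60.83) → (107.28,60.31) → (104.33,59.90) → (95.87,57.74) → (83.15,52.03) → (67.45,40.92). Open path.

**Shape 3** — `<polygon>` regular polygon, stroke `#ff8800` → engrave (S199, F4622). Machine vertices: (89.61,120.49) → (78.73,118.62) → (82.55,128.97) → (89.61,120.49). Closed: final G1 returns to the first vertex.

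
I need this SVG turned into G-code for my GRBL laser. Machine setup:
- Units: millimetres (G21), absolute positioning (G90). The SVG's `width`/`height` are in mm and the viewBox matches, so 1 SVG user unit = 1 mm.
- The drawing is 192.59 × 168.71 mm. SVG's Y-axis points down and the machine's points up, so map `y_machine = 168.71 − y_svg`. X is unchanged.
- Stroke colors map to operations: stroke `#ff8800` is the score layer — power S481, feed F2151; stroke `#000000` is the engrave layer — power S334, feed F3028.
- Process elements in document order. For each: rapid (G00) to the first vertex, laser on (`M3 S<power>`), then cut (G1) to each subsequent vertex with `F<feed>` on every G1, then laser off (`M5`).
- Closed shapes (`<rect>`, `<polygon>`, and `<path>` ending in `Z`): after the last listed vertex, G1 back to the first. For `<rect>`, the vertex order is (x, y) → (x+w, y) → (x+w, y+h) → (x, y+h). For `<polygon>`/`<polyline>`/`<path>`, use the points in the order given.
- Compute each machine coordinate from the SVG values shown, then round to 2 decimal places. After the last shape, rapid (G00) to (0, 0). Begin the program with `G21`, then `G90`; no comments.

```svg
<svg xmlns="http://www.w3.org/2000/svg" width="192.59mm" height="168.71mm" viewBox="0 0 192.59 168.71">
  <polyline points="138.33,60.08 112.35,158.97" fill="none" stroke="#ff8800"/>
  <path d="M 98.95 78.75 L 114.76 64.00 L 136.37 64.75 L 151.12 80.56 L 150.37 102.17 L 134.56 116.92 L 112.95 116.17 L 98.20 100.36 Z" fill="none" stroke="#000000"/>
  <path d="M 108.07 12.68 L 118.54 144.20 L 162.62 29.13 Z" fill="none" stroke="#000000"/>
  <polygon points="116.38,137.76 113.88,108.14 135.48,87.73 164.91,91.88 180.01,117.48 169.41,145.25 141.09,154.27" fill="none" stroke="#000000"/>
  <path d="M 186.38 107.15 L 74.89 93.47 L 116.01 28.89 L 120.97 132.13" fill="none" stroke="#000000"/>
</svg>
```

G21
G90
G00 X138.33 Y108.63
M3 S481
G1 X112.35 Y9.74 F2151
M5
G00 X98.95 Y89.96
M3 S334
G1 X114.76 Y104.71 F3028
G1 X136.37 Y103.96 F3028
G1 X151.12 Y88.15 F3028
G1 X150.37 Y66.54 F3028
G1 X134.56 Y51.79 F3028
G1 X112.95 Y52.54 F3028
G1 X98.20 Y68.35 F3028
G1 X98.95 Y89.96 F3028
M5
G00 X108.07 Y156.03
M3 S334
G1 X118.54 Y24.51 F3028
G1 X162.62 Y139.58 F3028
G1 X108.07 Y156.03 F3028
M5
G00 X116.38 Y30.95
M3 S334
G1 X113.88 Y60.57 F3028
G1 X135.48 Y80.98 F3028
G1 X164.91 Y76.83 F3028
G1 X180.01 Y51.23 F3028
G1 X169.41 Y23.46 F3028
G1 X141.09 Y14.44 F3028
G1 X116.38 Y30.95 F3028
M5
G00 X186.38 Y61.56
M3 S334
G1 X74.89 Y75.24 F3028
G1 X116.01 Y139.82 F3028
G1 X120.97 Y36.58 F3028
M5
G00 X0.00 Y0.00

viewBox `0 0 192.59 168.71` with mm width/height → 1 unit = 1 mm. Flip: y_m = 168.71 − y_svg.

**Shape 1** — `<polyline>` line segment, stroke `#ff8800` → score (S481, F2151). Machine vertices: (138.33,108.63) → (112.35,9.74). Open path.

**Shape 2** — `<path>` regular polygon, stroke `#000000` → engrave (S334, F3028). Machine vertices: (98.95,89.96) → (114.76,104.71) → (136.37,103.96) → (151.12,88.15) → (150.37,66.54) → (134.56,51.79) → (112.95,52.54) → (98.20,68.35) → (98.95,89.96). Closed: final G1 returns to the first vertex.

**Shape 3** — `<path>` closed polygon, stroke `#000000` → engrave (S334, F3028). Machine vertices: (108.07,156.03) → (118.54,24.51) → (162.62,139.58) → (108.07,156.03). Closed: final G1 returns to the first vertex.

**Shape 4** — `<polygon>` regular polygon, stroke `#000000` → engrave (S334, F3028). Machine vertices: (116.38,30.95) → (113.88,60.57) → (135.48,80.98) → (164.91,76.83) → (180.01,51.23) → (169.41,23.46) → (141.09,14.44) → (116.38,30.95). Closed: final G1 returns to the first vertex.

**Shape 5** — `<path>` open polyline, stroke `#000000` → engrave (S334, F3028). Machine vertices: (186.38,61.56) → (74.89,75.24) → (116.01,139.82) → (120.97,36.58). Open path.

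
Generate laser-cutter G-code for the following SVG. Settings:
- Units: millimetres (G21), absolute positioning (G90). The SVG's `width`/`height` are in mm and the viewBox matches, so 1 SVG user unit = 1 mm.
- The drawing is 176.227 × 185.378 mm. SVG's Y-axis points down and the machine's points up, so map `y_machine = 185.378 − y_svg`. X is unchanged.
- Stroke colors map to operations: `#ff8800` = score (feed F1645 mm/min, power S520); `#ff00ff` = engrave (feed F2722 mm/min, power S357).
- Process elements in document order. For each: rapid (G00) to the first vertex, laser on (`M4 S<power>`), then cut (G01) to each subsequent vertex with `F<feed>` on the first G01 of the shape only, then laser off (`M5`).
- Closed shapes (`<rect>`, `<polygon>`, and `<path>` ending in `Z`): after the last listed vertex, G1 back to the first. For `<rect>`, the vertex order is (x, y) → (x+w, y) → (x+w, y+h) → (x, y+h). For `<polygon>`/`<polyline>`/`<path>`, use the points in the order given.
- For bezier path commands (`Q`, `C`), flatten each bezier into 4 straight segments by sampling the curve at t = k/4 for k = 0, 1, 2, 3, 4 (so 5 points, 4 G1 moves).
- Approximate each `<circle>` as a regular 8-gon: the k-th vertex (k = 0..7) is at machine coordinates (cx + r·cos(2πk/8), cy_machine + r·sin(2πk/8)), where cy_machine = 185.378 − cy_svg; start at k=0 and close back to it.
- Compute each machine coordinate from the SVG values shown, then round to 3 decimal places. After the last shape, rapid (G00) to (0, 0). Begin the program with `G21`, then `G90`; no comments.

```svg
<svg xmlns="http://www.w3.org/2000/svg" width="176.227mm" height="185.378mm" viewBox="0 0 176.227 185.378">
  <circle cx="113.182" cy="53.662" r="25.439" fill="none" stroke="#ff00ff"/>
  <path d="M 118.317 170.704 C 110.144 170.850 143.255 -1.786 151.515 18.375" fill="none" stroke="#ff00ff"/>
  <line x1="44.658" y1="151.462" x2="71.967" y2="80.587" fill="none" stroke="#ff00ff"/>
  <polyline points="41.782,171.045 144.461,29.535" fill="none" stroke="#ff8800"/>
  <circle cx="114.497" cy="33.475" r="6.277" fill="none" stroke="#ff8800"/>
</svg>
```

Since the viewBox matches the mm dimensions, user units are millimetres directly. The only transform is the Y-flip y_m = 185.378 − y_svg.

Shape 1 is a circle drawn with `<circle>`. Its stroke #ff00ff means engrave at S357, F2722. After flipping Y the toolpath is (138.621,131.716) → (131.170,149.704) → (113.182,157.155) → (95.194,149.704) → (87.743,131.716) → (95.194,113.728) → (113.182,106.277) → (131.170,113.728) → (138.621,131.716), returning to the start.

Shape 2 is a cubic bezier drawn with `<path>`. Its stroke #ff00ff means engrave at S357, F2722. After flipping Y the toolpath is (118.317,14.674) → (118.895,41.249) → (128.754,98.344) → (141.694,151.686) → (151.515,167.003).

Shape 3 is a line segment drawn with `<line>`. Its stroke #ff00ff means engrave at S357, F2722. After flipping Y the toolpath is (44.658,33.916) → (71.967,104.791).

Shape 4 is a line segment drawn with `<polyline>`. Its stroke #ff8800 means score at S520, F1645. After flipping Y the toolpath is (41.782,14.333) → (144.461,155.843).

Shape 5 is a circle drawn with `<circle>`. Its stroke #ff8800 means score at S520, F1645. After flipping Y the toolpath is (120.774,151.903) → (118.936,156.342) → (114.497,158.180) → (110.058,156.342) → (108.220,151.903) → (110.058,147.464) → (114.497,145.626) → (118.936,147.464) → (120.774,151.903), returning to the start.

G21
G90
G00 X138.621 Y131.716
M4 S357
G01 X131.170 Y149.704 F2722
G01 X113.182 Y157.155
G01 X95.194 Y149.704
G01 X87.743 Y131.716
G01 X95.194 Y113.728
G01 X113.182 Y106.277
G01 X131.170 Y113.728
G01 X138.621 Y131.716
M5
G00 X118.317 Y14.674
M4 S357
G01 X118.895 Y41.249 F2722
G01 X128.754 Y98.344
G01 X141.694 Y151.686
G01 X151.515 Y167.003
M5
G00 X44.658 Y33.916
M4 S357
G01 X71.967 Y104.791 F2722
M5
G00 X41.782 Y14.333
M4 S520
G01 X144.461 Y155.843 F1645
M5
G00 X120.774 Y151.903
M4 S520
G01 X118.936 Y156.342 F1645
G01 X114.497 Y158.180
G01 X110.058 Y156.342
G01 X108.220 Y151.903
G01 X110.058 Y147.464
G01 X114.497 Y145.626
G01 X118.936 Y147.464
G01 X120.774 Y151.903
M5
G00 X0.000 Y0.000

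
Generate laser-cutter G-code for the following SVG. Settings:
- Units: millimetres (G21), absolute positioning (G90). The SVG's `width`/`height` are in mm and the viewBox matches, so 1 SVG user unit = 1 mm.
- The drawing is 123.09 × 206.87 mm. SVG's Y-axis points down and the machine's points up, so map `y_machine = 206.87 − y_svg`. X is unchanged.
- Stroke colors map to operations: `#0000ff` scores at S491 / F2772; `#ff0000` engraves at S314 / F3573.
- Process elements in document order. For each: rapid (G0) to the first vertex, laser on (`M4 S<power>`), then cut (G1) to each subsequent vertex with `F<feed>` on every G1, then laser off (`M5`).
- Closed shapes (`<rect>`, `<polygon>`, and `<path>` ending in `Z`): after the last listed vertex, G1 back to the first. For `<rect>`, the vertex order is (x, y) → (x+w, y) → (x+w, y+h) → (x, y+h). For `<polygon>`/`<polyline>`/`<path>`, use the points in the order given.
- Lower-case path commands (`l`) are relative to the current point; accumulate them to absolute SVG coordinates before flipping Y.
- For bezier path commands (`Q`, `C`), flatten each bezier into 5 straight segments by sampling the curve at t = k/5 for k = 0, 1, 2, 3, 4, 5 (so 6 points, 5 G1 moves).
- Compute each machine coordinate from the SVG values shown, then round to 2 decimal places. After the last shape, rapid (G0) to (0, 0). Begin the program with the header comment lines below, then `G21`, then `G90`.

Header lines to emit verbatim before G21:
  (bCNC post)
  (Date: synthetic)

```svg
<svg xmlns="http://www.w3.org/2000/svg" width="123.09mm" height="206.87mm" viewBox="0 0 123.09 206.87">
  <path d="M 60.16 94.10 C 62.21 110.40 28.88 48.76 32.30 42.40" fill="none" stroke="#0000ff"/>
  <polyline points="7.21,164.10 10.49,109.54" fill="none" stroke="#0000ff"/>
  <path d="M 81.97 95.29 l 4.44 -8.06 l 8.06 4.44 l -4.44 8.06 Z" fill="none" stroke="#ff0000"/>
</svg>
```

(bCNC post)
(Date: synthetic)
G21
G90
G0 X60.16 Y112.77
M4 S491
G1 X57.72 Y111.28 F2772
G1 X50.25 Y122.10 F2772
G1 X41.22 Y138.83 F2772
G1 X34.08 Y155.09 F2772
G1 X32.30 Y164.47 F2772
M5
G0 X7.21 Y42.77
M4 S491
G1 X10.49 Y97.33 F2772
M5
G0 X81.97 Y111.58
M4 S314
G1 X86.41 Y119.64 F3573
G1 X94.47 Y115.20 F3573
G1 X90.03 Y107.14 F3573
G1 X81.97 Y111.58 F3573
M5
G0 X0.00 Y0.00

1 u = 1 mm; y_m = 206.87 − y.

[1] `<path>` cubic bezier, #0000ff→score S491 F2772: (60.16,112.77) → (57.72,111.28) → (50.25,122.10) → (41.22,138.83) → (34.08,155.09) → (32.30,164.47)

[2] `<polyline>` line segment, #0000ff→score S491 F2772: (7.21,42.77) → (10.49,97.33)

[3] `<path>` regular polygon, #ff0000→engrave S314 F3573: (81.97,111.58) → (86.41,119.64) → (94.47,115.20) → (90.03,107.14) → (81.97,111.58) (closed)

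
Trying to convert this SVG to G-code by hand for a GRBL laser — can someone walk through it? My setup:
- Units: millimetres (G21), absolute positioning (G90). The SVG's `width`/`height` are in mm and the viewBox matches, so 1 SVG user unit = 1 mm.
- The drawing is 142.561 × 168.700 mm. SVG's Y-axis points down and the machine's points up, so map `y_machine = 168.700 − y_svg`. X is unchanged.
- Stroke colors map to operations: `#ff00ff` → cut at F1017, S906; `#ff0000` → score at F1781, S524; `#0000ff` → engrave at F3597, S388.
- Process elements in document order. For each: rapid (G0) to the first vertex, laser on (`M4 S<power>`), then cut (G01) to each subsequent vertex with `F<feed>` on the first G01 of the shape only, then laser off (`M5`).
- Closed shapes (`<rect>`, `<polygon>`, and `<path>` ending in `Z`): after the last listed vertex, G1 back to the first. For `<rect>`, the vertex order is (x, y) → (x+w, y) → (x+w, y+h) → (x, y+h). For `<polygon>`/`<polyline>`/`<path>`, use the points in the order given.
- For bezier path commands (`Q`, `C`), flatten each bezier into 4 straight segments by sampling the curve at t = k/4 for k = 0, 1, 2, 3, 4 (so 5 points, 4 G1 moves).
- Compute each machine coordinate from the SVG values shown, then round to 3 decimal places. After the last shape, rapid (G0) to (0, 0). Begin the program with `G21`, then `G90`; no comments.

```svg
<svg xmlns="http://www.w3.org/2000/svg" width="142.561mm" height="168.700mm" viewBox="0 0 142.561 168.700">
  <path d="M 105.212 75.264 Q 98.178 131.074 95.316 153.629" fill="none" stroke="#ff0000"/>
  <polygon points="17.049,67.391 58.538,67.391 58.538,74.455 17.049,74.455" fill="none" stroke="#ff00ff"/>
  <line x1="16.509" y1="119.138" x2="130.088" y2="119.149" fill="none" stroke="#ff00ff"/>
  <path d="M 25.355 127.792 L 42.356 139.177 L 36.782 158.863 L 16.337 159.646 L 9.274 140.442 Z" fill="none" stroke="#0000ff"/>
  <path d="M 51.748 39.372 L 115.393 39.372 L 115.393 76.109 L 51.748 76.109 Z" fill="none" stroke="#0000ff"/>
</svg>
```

1 u = 1 mm; y_m = 168.700 − y.

[1] `<path>` quadratic bezier, #ff0000→score S524 F1781: (105.212,93.436) → (101.956,67.609) → (99.221,45.940) → (97.008,28.427) → (95.316,15.071)

[2] `<polygon>` rectangle, #ff00ff→cut S906 F1017: (17.049,101.309) → (58.538,101.309) → (58.538,94.245) → (17.049,94.245) → (17.049,101.309) (closed)

[3] `<line>` line segment, #ff00ff→cut S906 F1017: (16.509,49.562) → (130.088,49.551)

[4] `<path>` regular polygon, #0000ff→engrave S388 F3597: (25.355,40.908) → (42.356,29.523) → (36.782,9.837) → (16.337,9.054) → (9.274,28.258) → (25.355,40.908) (closed)

[5] `<path>` rectangle, #0000ff→engrave S388 F3597: (51.748,129.328) → (115.393,129.328) → (115.393,92.591) → (51.748,92.591) → (51.748,129.328) (closed)

G21
G90
G0 X105.212 Y93.436
M4 S524
G01 X101.956 Y67.609 F1781
G01 X99.221 Y45.940
G01 X97.008 Y28.427
G01 X95.316 Y15.071
M5
G0 X17.049 Y101.309
M4 S906
G01 X58.538 Y101.309 F1017
G01 X58.538 Y94.245
G01 X17.049 Y94.245
G01 X17.049 Y101.309
M5
G0 X16.509 Y49.562
M4 S906
G01 X130.088 Y49.551 F1017
M5
G0 X25.355 Y40.908
M4 S388
G01 X42.356 Y29.523 F3597
G01 X36.782 Y9.837
G01 X16.337 Y9.054
G01 X9.274 Y28.258
G01 X25.355 Y40.908
M5
G0 X51.748 Y129.328
M4 S388
G01 X115.393 Y129.328 F3597
G01 X115.393 Y92.591
G01 X51.748 Y92.591
G01 X51.748 Y129.328
M5
G0 X0.000 Y0.000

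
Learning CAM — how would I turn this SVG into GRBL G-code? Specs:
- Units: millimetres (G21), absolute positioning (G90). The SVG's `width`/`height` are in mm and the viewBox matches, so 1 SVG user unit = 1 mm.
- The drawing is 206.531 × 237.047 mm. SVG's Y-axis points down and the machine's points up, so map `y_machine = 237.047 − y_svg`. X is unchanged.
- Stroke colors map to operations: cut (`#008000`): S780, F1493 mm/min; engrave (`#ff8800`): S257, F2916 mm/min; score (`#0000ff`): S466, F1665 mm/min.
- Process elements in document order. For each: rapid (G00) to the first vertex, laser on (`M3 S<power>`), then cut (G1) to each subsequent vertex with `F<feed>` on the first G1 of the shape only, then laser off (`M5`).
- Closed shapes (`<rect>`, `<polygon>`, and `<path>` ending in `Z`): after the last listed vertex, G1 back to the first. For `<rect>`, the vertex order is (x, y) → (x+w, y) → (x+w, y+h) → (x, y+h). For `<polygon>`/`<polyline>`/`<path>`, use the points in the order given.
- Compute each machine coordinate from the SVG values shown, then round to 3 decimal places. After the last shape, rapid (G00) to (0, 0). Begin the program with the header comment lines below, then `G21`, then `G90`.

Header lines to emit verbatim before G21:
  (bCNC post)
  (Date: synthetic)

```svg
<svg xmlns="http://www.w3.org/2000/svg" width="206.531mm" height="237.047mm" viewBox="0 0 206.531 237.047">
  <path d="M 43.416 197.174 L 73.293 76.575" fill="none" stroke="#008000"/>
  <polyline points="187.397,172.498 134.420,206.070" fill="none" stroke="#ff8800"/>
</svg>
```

(bCNC post)
(Date: synthetic)
G21
G90
G00 X43.416 Y39.873
M3 S780
G1 X73.293 Y160.472 F1493
M5
G00 X187.397 Y64.549
M3 S257
G1 X134.420 Y30.977 F2916
M5
G00 X0.000 Y0.000

1 u = 1 mm; y_m = 237.047 − y.

[1] `<path>` line segment, #008000→cut S780 F1493: (43.416,39.873) → (73.293,160.472)

[2] `<polyline>` line segment, #ff8800→engrave S257 F2916: (187.397,64.549) → (134.420,30.977)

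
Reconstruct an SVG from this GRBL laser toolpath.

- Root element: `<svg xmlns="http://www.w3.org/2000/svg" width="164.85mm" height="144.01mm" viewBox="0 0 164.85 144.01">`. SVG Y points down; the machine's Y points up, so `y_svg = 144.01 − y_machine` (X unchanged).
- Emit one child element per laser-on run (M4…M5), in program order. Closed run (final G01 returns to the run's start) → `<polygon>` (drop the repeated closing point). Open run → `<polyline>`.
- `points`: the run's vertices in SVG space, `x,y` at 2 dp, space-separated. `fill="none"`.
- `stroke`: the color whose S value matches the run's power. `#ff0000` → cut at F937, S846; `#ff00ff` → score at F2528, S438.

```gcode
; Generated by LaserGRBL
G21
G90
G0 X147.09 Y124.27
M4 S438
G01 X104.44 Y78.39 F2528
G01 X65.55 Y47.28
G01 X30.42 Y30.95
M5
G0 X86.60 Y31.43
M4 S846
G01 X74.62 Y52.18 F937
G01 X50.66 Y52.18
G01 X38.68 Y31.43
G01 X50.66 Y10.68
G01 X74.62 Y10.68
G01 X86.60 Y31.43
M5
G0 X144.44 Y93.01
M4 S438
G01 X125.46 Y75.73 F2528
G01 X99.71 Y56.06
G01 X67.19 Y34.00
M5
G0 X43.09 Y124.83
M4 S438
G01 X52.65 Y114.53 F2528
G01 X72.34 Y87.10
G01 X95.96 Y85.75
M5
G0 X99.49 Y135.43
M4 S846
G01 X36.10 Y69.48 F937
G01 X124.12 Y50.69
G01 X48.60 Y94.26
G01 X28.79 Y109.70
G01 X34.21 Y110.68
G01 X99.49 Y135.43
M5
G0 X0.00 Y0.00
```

y_svg = 144.01 − y_m.

[1] S438→`#ff00ff` (score); open run; points: 147.09,19.74 104.44,65.62 65.55,96.73 30.42,113.06

[2] S846→`#ff0000` (cut); closed run; points: 86.60,112.58 74.62,91.83 50.66,91.83 38.68,112.58 50.66,133.33 74.62,133.33

[3] S438→`#ff00ff` (score); open run; points: 144.44,51.00 125.46,68.28 99.71,87.95 67.19,110.01

[4] S438→`#ff00ff` (score); open run; points: 43.09,19.18 52.65,29.48 72.34,56.91 95.96,58.26

[5] S846→`#ff0000` (cut); closed run; points: 99.49,8.58 36.10,74.53 124.12,93.32 48.60,49.75 28.79,34.31 34.21,33.33

<svg xmlns="http://www.w3.org/2000/svg" width="164.85mm" height="144.01mm" viewBox="0 0 164.85 144.01">
  <polyline points="147.09,19.74 104.44,65.62 65.55,96.73 30.42,113.06" fill="none" stroke="#ff00ff"/>
  <polygon points="86.60,112.58 74.62,91.83 50.66,91.83 38.68,112.58 50.66,133.33 74.62,133.33" fill="none" stroke="#ff0000"/>
  <polyline points="144.44,51.00 125.46,68.28 99.71,87.95 67.19,110.01" fill="none" stroke="#ff00ff"/>
  <polyline points="43.09,19.18 52.65,29.48 72.34,56.91 95.96,58.26" fill="none" stroke="#ff00ff"/>
  <polygon points="99.49,8.58 36.10,74.53 124.12,93.32 48.60,49.75 28.79,34.31 34.21,33.33" fill="none" stroke="#ff0000"/>
</svg>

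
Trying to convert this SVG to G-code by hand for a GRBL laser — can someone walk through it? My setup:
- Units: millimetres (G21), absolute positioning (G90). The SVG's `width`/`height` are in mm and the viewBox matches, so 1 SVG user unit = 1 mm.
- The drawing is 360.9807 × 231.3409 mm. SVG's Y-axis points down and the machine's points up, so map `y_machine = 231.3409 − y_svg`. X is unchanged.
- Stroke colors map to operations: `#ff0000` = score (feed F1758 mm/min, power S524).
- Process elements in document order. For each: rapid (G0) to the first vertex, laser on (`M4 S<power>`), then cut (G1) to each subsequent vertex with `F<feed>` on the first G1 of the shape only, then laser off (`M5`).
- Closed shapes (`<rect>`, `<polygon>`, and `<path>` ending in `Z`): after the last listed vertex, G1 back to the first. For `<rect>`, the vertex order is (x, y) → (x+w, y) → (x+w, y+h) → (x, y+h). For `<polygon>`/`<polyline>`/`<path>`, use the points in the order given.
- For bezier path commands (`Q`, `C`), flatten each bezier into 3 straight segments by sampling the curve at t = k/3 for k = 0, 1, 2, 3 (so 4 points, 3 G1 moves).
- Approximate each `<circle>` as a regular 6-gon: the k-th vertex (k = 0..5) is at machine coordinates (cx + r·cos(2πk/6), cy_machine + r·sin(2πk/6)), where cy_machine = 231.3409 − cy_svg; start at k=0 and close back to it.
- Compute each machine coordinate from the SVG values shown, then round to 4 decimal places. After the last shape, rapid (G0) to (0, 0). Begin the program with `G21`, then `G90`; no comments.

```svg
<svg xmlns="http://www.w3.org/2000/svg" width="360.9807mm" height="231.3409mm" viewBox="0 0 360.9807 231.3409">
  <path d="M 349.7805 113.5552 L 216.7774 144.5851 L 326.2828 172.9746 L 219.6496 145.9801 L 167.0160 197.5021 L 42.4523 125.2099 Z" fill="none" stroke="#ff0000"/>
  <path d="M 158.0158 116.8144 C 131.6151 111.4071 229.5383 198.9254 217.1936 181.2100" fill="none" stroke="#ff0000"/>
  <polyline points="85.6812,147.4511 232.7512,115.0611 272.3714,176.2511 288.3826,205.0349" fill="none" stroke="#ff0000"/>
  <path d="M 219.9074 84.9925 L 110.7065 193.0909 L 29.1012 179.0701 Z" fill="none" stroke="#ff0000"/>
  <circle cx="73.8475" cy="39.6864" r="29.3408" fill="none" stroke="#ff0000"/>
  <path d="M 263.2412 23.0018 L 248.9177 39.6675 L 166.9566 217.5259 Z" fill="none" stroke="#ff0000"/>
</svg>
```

viewBox `0 0 360.9807 231.3409` with mm width/height → 1 unit = 1 mm. Flip: y_m = 231.3409 − y_svg.

**Shape 1** — `<path>` closed polygon, stroke `#ff0000` → score (S524, F1758). Machine vertices: (349.7805,117.7857) → (216.7774,86.7558) → (326.2828,58.3663) → (219.6496,85.3608) → (167.0160,33.8388) → (42.4523,106.1310) → (349.7805,117.7857). Closed: final G1 returns to the first vertex.

**Shape 2** — `<path>` cubic bezier, stroke `#ff0000` → score (S524, F1758). Control points (SVG): P0=(158.0158,116.8144), P1=(131.6151,111.4071), P2=(229.5383,198.9254), P3=(217.1936,181.2100); sampled at t=k/3. Machine vertices: (158.0158,114.5265) → (164.3678,96.2978) → (201.4709,60.1542) → (217.1936,50.1309). Open path.

**Shape 3** — `<polyline>` open polyline, stroke `#ff0000` → score (S524, F1758). Machine vertices: (85.6812,83.8898) → (232.7512,116.2798) → (272.3714,55.0898) → (288.3826,26.3060). Open path.

**Shape 4** — `<path>` closed polygon, stroke `#ff0000` → score (S524, F1758). Machine vertices: (219.9074,146.3484) → (110.7065,38.2500) → (29.1012,52.2708) → (219.9074,146.3484). Closed: final G1 returns to the first vertex.

**Shape 5** — `<circle>` circle, stroke `#ff0000` → score (S524, F1758). Machine vertices: (103.1883,191.6545) → (88.5179,217.0644) → (59.1771,217.0644) → (44.5067,191.6545) → (59.1771,166.2446) → (88.5179,166.2446) → (103.1883,191.6545). Closed: final G1 returns to the first vertex.

**Shape 6** — `<path>` closed polygon, stroke `#ff0000` → score (S524, F1758). Machine vertices: (263.2412,208.3391) → (248.9177,191.6734) → (166.9566,13.8150) → (263.2412,208.3391). Closed: final G1 returns to the first vertex.

G21
G90
G0 X349.7805 Y117.7857
M4 S524
G1 X216.7774 Y86.7558 F1758
G1 X326.2828 Y58.3663
G1 X219.6496 Y85.3608
G1 X167.0160 Y33.8388
G1 X42.4523 Y106.1310
G1 X349.7805 Y117.7857
M5
G0 X158.0158 Y114.5265
M4 S524
G1 X164.3678 Y96.2978 F1758
G1 X201.4709 Y60.1542
G1 X217.1936 Y50.1309
M5
G0 X85.6812 Y83.8898
M4 S524
G1 X232.7512 Y116.2798 F1758
G1 X272.3714 Y55.0898
G1 X288.3826 Y26.3060
M5
G0 X219.9074 Y146.3484
M4 S524
G1 X110.7065 Y38.2500 F1758
G1 X29.1012 Y52.2708
G1 X219.9074 Y146.3484
M5
G0 X103.1883 Y191.6545
M4 S524
G1 X88.5179 Y217.0644 F1758
G1 X59.1771 Y217.0644
G1 X44.5067 Y191.6545
G1 X59.1771 Y166.2446
G1 X88.5179 Y166.2446
G1 X103.1883 Y191.6545
M5
G0 X263.2412 Y208.3391
M4 S524
G1 X248.9177 Y191.6734 F1758
G1 X166.9566 Y13.8150
G1 X263.2412 Y208.3391
M5
G0 X0.0000 Y0.0000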